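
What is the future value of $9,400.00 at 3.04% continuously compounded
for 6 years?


Formula: FV = P * e^(r*t)
Exponent: r*t = 0.0304 * 6 = 0.1824
e^(0.1824) = 1.200094
FV = $9,400.00 * 1.200094 = $11,280.88

$11,280.88


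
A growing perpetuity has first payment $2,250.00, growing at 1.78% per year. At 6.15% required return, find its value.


Formula: PV = C / (r - g)
Spread: r - g = 0.0615 - 0.0178 = 0.0437
Substituting: PV = $2,250.00 / 0.0437
PV = $51,487.41

$51,487.41


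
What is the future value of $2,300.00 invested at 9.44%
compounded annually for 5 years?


Formula: FV = P * (1 + r)^n
Substituting: FV = $2,300.00 * (1 + 0.0944)^5
Growth factor: (1.0944)^5 = 1.56993
FV = $2,300.00 * 1.56993 = $3,610.84

$3,610.84


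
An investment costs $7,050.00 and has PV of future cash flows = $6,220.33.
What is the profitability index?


Formula: PI = PV(cash flows) / initial investment
Substituting: PI = $6,220.33 / $7,050.00
PI = 0.8823

0.8823


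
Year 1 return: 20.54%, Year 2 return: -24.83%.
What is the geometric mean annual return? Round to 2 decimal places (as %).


Formula: Geometric mean = ((1+r1)*(1+r2))^(1/2) - 1
Product: (1 + 0.2054) * (1 + -0.2483) = 1.2054 * 0.7517 = 0.906099
Square root: 0.906099^0.5 = 0.951892
Geometric mean = 0.951892 - 1 = -0.048108
As percentage: -4.81%

-4.81%


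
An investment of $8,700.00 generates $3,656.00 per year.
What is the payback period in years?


Formula: Payback = investment / annual cash flow
Substituting: Payback = $8,700.00 / $3,656.00
Payback = 2.3796 years

2.3796 years


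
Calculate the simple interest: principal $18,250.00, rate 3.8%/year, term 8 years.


Formula: I = P * r * t
Substituting: I = $18,250.00 * 0.038 * 8
Step: I = $18,250.00 * 0.304
I = $5,548.00

$5,548.00


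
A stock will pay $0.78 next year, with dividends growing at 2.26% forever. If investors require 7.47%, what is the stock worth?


Formula: P = D1 / (r - g)
Spread: r - g = 0.0747 - 0.0226 = 0.0521
Substituting: P = $0.78 / 0.0521
P = $14.97

$14.97


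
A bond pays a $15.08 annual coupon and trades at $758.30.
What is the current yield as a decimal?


Formula: Current yield = annual coupon / price
Substituting: CY = $15.08 / $758.30
CY = 0.019887

0.019887


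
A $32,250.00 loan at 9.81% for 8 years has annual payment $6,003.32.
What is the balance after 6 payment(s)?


Formula: Balance = PV*(1+r)^k - PMT*((1+r)^k - 1)/r
Growth: (1 + 0.0981)^6 = 1.75328
Accumulated factor: ((1+r)^k - 1)/r = 7.678698
Balance = $32,250.00 * 1.75328 - $6,003.32 * 7.678698
Balance = $10,445.61

$10,445.61


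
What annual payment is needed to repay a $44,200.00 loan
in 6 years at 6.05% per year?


Formula: PMT = PV * r / (1 - (1+r)^(-n))
Denominator: 1 - (1 + 0.0605)^(-6) = 0.297031
Numerator: $44,200.00 * 0.0605 = 2674.1
PMT = 2674.1 / 0.297031 = $9,002.75

$9,002.75


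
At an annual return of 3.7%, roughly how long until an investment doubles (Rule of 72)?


Formula: Years ≈ 72 / r
Substituting: Years ≈ 72 / 3.7
Years ≈ 19.5

19.5 years


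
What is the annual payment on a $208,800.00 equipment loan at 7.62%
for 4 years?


Formula: PMT = PV * r / (1 - (1+r)^(-n))
Denominator: 1 - (1 + 0.0762)^(-4) = 0.254534
Numerator: $208,800.00 * 0.0762 = 15910.56
PMT = 15910.56 / 0.254534 = $62,508.67

$62,508.67


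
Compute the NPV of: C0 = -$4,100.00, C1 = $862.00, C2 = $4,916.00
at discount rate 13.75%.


Formula: NPV = C0 + C1/(1+r) + C2/(1+r)^2
Discount C1: $862.00 / (1 + 0.1375) = $757.80
Discount C2: $4,916.00 / (1 + 0.1375)^2 = $3,799.35
NPV = -$4,100.00 + $757.80 + $3,799.35 = $457.15

$457.15


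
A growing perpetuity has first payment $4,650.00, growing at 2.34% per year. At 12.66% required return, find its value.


Formula: PV = C / (r - g)
Spread: r - g = 0.1266 - 0.0234 = 0.1032
Substituting: PV = $4,650.00 / 0.1032
PV = $45,058.14

$45,058.14


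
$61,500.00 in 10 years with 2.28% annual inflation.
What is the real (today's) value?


Formula: Real value = nominal / (1 + inflation)^years
Price level: (1 + 0.0228)^10 = 1.252873
Real value = $61,500.00 / 1.252873 = $49,087.16

$49,087.16


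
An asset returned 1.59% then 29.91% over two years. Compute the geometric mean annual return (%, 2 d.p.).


Formula: Geometric mean = ((1+r1)*(1+r2))^(1/2) - 1
Product: (1 + 0.0159) * (1 + 0.2991) = 1.0159 * 1.2991 = 1.319756
Square root: 1.319756^0.5 = 1.148806
Geometric mean = 1.148806 - 1 = 0.148806
As percentage: 14.88%

14.88%


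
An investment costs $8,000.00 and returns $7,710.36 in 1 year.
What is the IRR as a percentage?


Formula: IRR = C1/C0 - 1
Substituting: IRR = $7,710.36 / $8,000.00 - 1
Ratio: 0.963795 - 1 = -0.036205
IRR = -3.6205%

-3.6205%


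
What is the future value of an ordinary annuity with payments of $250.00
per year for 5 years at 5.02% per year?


Formula: FV = PMT * ((1+r)^n - 1) / r
Growth factor: (1 + 0.0502)^5 = 1.277498
Numerator: 1.277498 - 1 = 0.277498
FV = $250.00 * 0.277498 / 0.0502 = $1,381.96

$1,381.96


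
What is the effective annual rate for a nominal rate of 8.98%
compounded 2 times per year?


Formula: EAR = (1 + r/m)^m - 1
Period rate: r/m = 0.0898 / 2 = 0.0449
Compounding: (1 + 0.0449)^2 = 1.091816
EAR = 1.091816 - 1 = 0.091816

0.091816


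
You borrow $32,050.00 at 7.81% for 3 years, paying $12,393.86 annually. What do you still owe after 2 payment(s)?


Formula: Balance = PV*(1+r)^k - PMT*((1+r)^k - 1)/r
Growth: (1 + 0.0781)^2 = 1.1623
Accumulated factor: ((1+r)^k - 1)/r = 2.0781
Balance = $32,050.00 * 1.1623 - $12,393.86 * 2.0781
Balance = $11,496.02

$11,496.02


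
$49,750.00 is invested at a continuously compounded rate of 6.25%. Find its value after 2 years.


Formula: FV = P * e^(r*t)
Exponent: r*t = 0.0625 * 2 = 0.125
e^(0.125) = 1.133148
FV = $49,750.00 * 1.133148 = $56,374.14

$56,374.14


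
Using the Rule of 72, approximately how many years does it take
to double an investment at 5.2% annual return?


Formula: Years ≈ 72 / r
Substituting: Years ≈ 72 / 5.2
Years ≈ 13.8

13.8 years


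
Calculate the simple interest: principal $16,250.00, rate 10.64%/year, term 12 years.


Formula: I = P * r * t
Substituting: I = $16,250.00 * 0.1064 * 12
Step: I = $16,250.00 * 1.2768
I = $20,748.00

$20,748.00


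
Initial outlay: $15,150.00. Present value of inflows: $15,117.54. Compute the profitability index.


Formula: PI = PV(cash flows) / initial investment
Substituting: PI = $15,117.54 / $15,150.00
PI = 0.9979

0.9979


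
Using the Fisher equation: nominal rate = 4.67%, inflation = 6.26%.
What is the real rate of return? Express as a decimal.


Formula: (1 + r_real) = (1 + r_nom) / (1 + inflation)
Substituting: (1 + r_real) = 1.0467 / 1.0626
(1 + r_real) = 0.985037
r_real = 0.985037 - 1 = -0.014963

-0.014963


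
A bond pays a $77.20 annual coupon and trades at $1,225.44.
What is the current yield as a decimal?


Formula: Current yield = annual coupon / price
Substituting: CY = $77.20 / $1,225.44
CY = 0.062998

0.062998


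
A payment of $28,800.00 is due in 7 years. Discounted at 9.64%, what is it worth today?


Formula: PV = FV / (1 + r)^n
Substituting: PV = $28,800.00 / (1 + 0.0964)^7
Discount factor: (1.0964)^7 = 1.90451
PV = $28,800.00 / 1.90451 = $15,122.00

$15,122.00


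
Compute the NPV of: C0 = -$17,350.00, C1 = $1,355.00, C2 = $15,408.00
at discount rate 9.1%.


Formula: NPV = C0 + C1/(1+r) + C2/(1+r)^2
Discount C1: $1,355.00 / (1 + 0.091) = $1,241.98
Discount C2: $15,408.00 / (1 + 0.091)^2 = $12,944.84
NPV = -$17,350.00 + $1,241.98 + $12,944.84 = -$3,163.18

-$3,163.18


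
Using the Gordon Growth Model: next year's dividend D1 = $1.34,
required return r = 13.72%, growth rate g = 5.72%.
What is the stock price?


Formula: P = D1 / (r - g)
Spread: r - g = 0.1372 - 0.0572 = 0.08
Substituting: P = $1.34 / 0.08
P = $16.75

$16.75


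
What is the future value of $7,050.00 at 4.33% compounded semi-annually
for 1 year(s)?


Formula: FV = P * (1 + r/m)^(m*t)
Period rate: r/m = 0.0433 / 2 = 0.02165
Total periods: m*t = 2 * 1 = 2
Growth factor: (1 + 0.02165)^2 = 1.043769
FV = $7,050.00 * 1.043769 = $7,358.57

$7,358.57


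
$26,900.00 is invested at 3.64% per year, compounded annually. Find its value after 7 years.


Formula: FV = P * (1 + r)^n
Substituting: FV = $26,900.00 * (1 + 0.0364)^7
Growth factor: (1.0364)^7 = 1.284375
FV = $26,900.00 * 1.284375 = $34,549.69

$34,549.69


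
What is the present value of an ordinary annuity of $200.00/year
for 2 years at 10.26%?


Formula: PV = PMT * (1 - (1+r)^(-n)) / r
Discount factor: (1 + 0.1026)^(-2) = 0.822553
Bracket: 1 - 0.822553 = 0.177447
PV = $200.00 * 0.177447 / 0.1026 = $345.90

$345.90


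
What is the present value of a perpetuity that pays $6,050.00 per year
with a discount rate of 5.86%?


Formula: PV = C / r
Substituting: PV = $6,050.00 / 0.0586
PV = $103,242.32

$103,242.32


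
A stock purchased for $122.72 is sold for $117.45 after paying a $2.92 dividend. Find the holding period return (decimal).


Formula: HPR = (P1 - P0 + D) / P0
Gain: $117.45 - $122.72 + $2.92 = -$2.35
HPR = -$2.35 / $122.72 = -0.0191

-0.0191


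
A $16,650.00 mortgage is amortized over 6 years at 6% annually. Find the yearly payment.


Formula: PMT = PV * r / (1 - (1+r)^(-n))
Denominator: 1 - (1 + 0.06)^(-6) = 0.295039
Numerator: $16,650.00 * 0.06 = 999.0
PMT = 999.0 / 0.295039 = $3,385.99

$3,385.99


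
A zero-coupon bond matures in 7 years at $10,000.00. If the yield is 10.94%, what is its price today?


Formula: Price = FV / (1 + r)^n
Substituting: Price = $10,000.00 / (1 + 0.1094)^7
Discount factor: (1.1094)^7 = 2.068317
Price = $10,000.00 / 2.068317 = $4,834.85

$4,834.85


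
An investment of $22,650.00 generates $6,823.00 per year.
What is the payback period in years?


Formula: Payback = investment / annual cash flow
Substituting: Payback = $22,650.00 / $6,823.00
Payback = 3.3197 years

3.3197 years


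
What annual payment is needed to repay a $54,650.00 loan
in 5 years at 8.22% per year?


Formula: PMT = PV * r / (1 - (1+r)^(-n))
Denominator: 1 - (1 + 0.0822)^(-5) = 0.326307
Numerator: $54,650.00 * 0.0822 = 4492.23
PMT = 4492.23 / 0.326307 = $13,766.90

$13,766.90


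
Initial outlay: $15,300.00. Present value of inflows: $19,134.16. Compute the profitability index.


Formula: PI = PV(cash flows) / initial investment
Substituting: PI = $19,134.16 / $15,300.00
PI = 1.2506

1.2506


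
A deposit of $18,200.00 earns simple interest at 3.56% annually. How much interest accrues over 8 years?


Formula: I = P * r * t
Substituting: I = $18,200.00 * 0.0356 * 8
Step: I = $18,200.00 * 0.2848
I = $5,183.36

$5,183.36


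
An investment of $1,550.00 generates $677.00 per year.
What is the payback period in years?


Formula: Payback = investment / annual cash flow
Substituting: Payback = $1,550.00 / $677.00
Payback = 2.2895 years

2.2895 years


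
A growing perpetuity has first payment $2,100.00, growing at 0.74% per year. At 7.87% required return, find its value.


Formula: PV = C / (r - g)
Spread: r - g = 0.0787 - 0.0074 = 0.0713
Substituting: PV = $2,100.00 / 0.0713
PV = $29,453.02

$29,453.02


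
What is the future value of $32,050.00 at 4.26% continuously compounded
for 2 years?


Formula: FV = P * e^(r*t)
Exponent: r*t = 0.0426 * 2 = 0.0852
e^(0.0852) = 1.088935
FV = $32,050.00 * 1.088935 = $34,900.36

$34,900.36


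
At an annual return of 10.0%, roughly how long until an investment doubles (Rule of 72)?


Formula: Years ≈ 72 / r
Substituting: Years ≈ 72 / 10.0
Years ≈ 7.2

7.2 years


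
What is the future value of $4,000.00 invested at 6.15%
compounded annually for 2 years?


Formula: FV = P * (1 + r)^n
Substituting: FV = $4,000.00 * (1 + 0.0615)^2
Growth factor: (1.0615)^2 = 1.126782
FV = $4,000.00 * 1.126782 = $4,507.13

$4,507.13


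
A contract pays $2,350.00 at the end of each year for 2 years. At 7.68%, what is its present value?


Formula: PV = PMT * (1 - (1+r)^(-n)) / r
Discount factor: (1 + 0.0768)^(-2) = 0.862442
Bracket: 1 - 0.862442 = 0.137558
PV = $2,350.00 * 0.137558 / 0.0768 = $4,209.13

$4,209.13


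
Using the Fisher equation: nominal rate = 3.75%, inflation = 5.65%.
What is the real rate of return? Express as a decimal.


Formula: (1 + r_real) = (1 + r_nom) / (1 + inflation)
Substituting: (1 + r_real) = 1.0375 / 1.0565
(1 + r_real) = 0.982016
r_real = 0.982016 - 1 = -0.017984

-0.017984


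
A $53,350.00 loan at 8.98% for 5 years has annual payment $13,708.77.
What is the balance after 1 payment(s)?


Formula: Balance = PV*(1+r)^k - PMT*((1+r)^k - 1)/r
Growth: (1 + 0.0898)^1 = 1.0898
Accumulated factor: ((1+r)^k - 1)/r = 1.0
Balance = $53,350.00 * 1.0898 - $13,708.77 * 1.0
Balance = $44,432.06

$44,432.06


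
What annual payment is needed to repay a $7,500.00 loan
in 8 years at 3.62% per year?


Formula: PMT = PV * r / (1 - (1+r)^(-n))
Denominator: 1 - (1 + 0.0362)^(-8) = 0.247596
Numerator: $7,500.00 * 0.0362 = 271.5
PMT = 271.5 / 0.247596 = $1,096.55

$1,096.55


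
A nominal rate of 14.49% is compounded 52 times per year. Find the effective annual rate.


Formula: EAR = (1 + r/m)^m - 1
Period rate: r/m = 0.1449 / 52 = 0.002787
Compounding: (1 + 0.002787)^52 = 1.155691
EAR = 1.155691 - 1 = 0.155691

0.155691


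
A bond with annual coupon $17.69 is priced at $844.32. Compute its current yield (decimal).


Formula: Current yield = annual coupon / price
Substituting: CY = $17.69 / $844.32
CY = 0.020952

0.020952


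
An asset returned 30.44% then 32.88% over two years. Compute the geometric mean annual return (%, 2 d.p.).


Formula: Geometric mean = ((1+r1)*(1+r2))^(1/2) - 1
Product: (1 + 0.3044) * (1 + 0.3288) = 1.3044 * 1.3288 = 1.733287
Square root: 1.733287^0.5 = 1.316543
Geometric mean = 1.316543 - 1 = 0.316543
As percentage: 31.65%

31.65%


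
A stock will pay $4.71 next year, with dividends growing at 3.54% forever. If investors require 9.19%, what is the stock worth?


Formula: P = D1 / (r - g)
Spread: r - g = 0.0919 - 0.0354 = 0.0565
Substituting: P = $4.71 / 0.0565
P = $83.36

$83.36


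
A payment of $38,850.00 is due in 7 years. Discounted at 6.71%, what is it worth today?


Formula: PV = FV / (1 + r)^n
Substituting: PV = $38,850.00 / (1 + 0.0671)^7
Discount factor: (1.0671)^7 = 1.575563
PV = $38,850.00 / 1.575563 = $24,657.85

$24,657.85


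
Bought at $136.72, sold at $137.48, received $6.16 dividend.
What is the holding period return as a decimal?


Formula: HPR = (P1 - P0 + D) / P0
Gain: $137.48 - $136.72 + $6.16 = $6.92
HPR = $6.92 / $136.72 = 0.0506

0.0506


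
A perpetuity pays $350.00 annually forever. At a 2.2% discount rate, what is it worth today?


Formula: PV = C / r
Substituting: PV = $350.00 / 0.022
PV = $15,909.09

$15,909.09


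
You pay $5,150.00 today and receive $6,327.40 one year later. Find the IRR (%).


Formula: IRR = C1/C0 - 1
Substituting: IRR = $6,327.40 / $5,150.00 - 1
Ratio: 1.228621 - 1 = 0.228621
IRR = 22.8621%

22.8621%


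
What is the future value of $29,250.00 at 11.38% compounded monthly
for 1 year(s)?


Formula: FV = P * (1 + r/m)^(m*t)
Period rate: r/m = 0.1138 / 12 = 0.009483
Total periods: m*t = 12 * 1 = 12
Growth factor: (1 + 0.009483)^12 = 1.119927
FV = $29,250.00 * 1.119927 = $32,757.87

$32,757.87


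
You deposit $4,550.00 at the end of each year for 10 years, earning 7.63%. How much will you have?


Formula: FV = PMT * ((1+r)^n - 1) / r
Growth factor: (1 + 0.0763)^10 = 2.086092
Numerator: 2.086092 - 1 = 1.086092
FV = $4,550.00 * 1.086092 / 0.0763 = $64,766.94

$64,766.94


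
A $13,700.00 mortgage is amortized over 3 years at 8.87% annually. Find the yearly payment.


Formula: PMT = PV * r / (1 - (1+r)^(-n))
Denominator: 1 - (1 + 0.0887)^(-3) = 0.225047
Numerator: $13,700.00 * 0.0887 = 1215.19
PMT = 1215.19 / 0.225047 = $5,399.72

$5,399.72


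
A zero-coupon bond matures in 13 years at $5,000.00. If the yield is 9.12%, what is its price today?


Formula: Price = FV / (1 + r)^n
Substituting: Price = $5,000.00 / (1 + 0.0912)^13
Discount factor: (1.0912)^13 = 3.109973
Price = $5,000.00 / 3.109973 = $1,607.73

$1,607.73


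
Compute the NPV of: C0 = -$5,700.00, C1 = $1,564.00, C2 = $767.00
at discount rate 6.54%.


Formula: NPV = C0 + C1/(1+r) + C2/(1+r)^2
Discount C1: $1,564.00 / (1 + 0.0654) = $1,467.99
Discount C2: $767.00 / (1 + 0.0654)^2 = $675.72
NPV = -$5,700.00 + $1,467.99 + $675.72 = -$3,556.28

-$3,556.28


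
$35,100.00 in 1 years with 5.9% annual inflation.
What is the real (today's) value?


Formula: Real value = nominal / (1 + inflation)^years
Price level: (1 + 0.059)^1 = 1.059
Real value = $35,100.00 / 1.059 = $33,144.48

$33,144.48


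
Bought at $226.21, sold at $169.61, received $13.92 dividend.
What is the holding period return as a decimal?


Formula: HPR = (P1 - P0 + D) / P0
Gain: $169.61 - $226.21 + $13.92 = -$42.68
HPR = -$42.68 / $226.21 = -0.1887

-0.1887


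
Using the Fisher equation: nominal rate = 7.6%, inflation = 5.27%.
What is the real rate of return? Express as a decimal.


Formula: (1 + r_real) = (1 + r_nom) / (1 + inflation)
Substituting: (1 + r_real) = 1.076 / 1.0527
(1 + r_real) = 1.022134
r_real = 1.022134 - 1 = 0.022134

0.022134


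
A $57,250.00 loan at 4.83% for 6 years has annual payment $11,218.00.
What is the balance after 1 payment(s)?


Formula: Balance = PV*(1+r)^k - PMT*((1+r)^k - 1)/r
Growth: (1 + 0.0483)^1 = 1.0483
Accumulated factor: ((1+r)^k - 1)/r = 1.0
Balance = $57,250.00 * 1.0483 - $11,218.00 * 1.0
Balance = $48,797.18

$48,797.18


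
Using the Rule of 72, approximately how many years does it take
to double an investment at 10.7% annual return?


Formula: Years ≈ 72 / r
Substituting: Years ≈ 72 / 10.7
Years ≈ 6.7

6.7 years


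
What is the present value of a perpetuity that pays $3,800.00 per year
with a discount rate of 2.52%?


Formula: PV = C / r
Substituting: PV = $3,800.00 / 0.0252
PV = $150,793.65

$150,793.65


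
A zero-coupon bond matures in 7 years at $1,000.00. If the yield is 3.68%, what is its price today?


Formula: Price = FV / (1 + r)^n
Substituting: Price = $1,000.00 / (1 + 0.0368)^7
Discount factor: (1.0368)^7 = 1.287849
Price = $1,000.00 / 1.287849 = $776.49

$776.49


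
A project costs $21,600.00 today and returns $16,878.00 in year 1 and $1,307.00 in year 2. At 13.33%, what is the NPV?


Formula: NPV = C0 + C1/(1+r) + C2/(1+r)^2
Discount C1: $16,878.00 / (1 + 0.1333) = $14,892.79
Discount C2: $1,307.00 / (1 + 0.1333)^2 = $1,017.62
NPV = -$21,600.00 + $14,892.79 + $1,017.62 = -$5,689.59

-$5,689.59


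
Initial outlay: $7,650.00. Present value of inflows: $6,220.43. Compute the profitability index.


Formula: PI = PV(cash flows) / initial investment
Substituting: PI = $6,220.43 / $7,650.00
PI = 0.8131

0.8131


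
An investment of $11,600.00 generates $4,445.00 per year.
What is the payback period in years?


Formula: Payback = investment / annual cash flow
Substituting: Payback = $11,600.00 / $4,445.00
Payback = 2.6097 years

2.6097 years


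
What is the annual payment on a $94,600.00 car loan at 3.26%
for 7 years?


Formula: PMT = PV * r / (1 - (1+r)^(-n))
Denominator: 1 - (1 + 0.0326)^(-7) = 0.201132
Numerator: $94,600.00 * 0.0326 = 3083.96
PMT = 3083.96 / 0.201132 = $15,333.03

$15,333.03


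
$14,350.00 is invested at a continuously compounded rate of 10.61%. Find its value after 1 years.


Formula: FV = P * e^(r*t)
Exponent: r*t = 0.1061 * 1 = 0.1061
e^(0.1061) = 1.111933
FV = $14,350.00 * 1.111933 = $15,956.24

$15,956.24


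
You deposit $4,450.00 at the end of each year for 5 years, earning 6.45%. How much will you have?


Formula: FV = PMT * ((1+r)^n - 1) / r
Growth factor: (1 + 0.0645)^5 = 1.366874
Numerator: 1.366874 - 1 = 0.366874
FV = $4,450.00 * 0.366874 / 0.0645 = $25,311.43

$25,311.43


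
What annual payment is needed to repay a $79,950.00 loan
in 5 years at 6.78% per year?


Formula: PMT = PV * r / (1 - (1+r)^(-n))
Denominator: 1 - (1 + 0.0678)^(-5) = 0.279639
Numerator: $79,950.00 * 0.0678 = 5420.61
PMT = 5420.61 / 0.279639 = $19,384.34

$19,384.34


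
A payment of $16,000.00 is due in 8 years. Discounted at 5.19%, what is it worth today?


Formula: PV = FV / (1 + r)^n
Substituting: PV = $16,000.00 / (1 + 0.0519)^8
Discount factor: (1.0519)^8 = 1.498979
PV = $16,000.00 / 1.498979 = $10,673.93

$10,673.93


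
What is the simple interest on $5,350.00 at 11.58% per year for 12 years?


Formula: I = P * r * t
Substituting: I = $5,350.00 * 0.1158 * 12
Step: I = $5,350.00 * 1.3896
I = $7,434.36

$7,434.36


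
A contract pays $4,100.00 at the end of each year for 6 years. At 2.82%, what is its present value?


Formula: PV = PMT * (1 - (1+r)^(-n)) / r
Discount factor: (1 + 0.0282)^(-6) = 0.84632
Bracket: 1 - 0.84632 = 0.15368
PV = $4,100.00 * 0.15368 / 0.0282 = $22,343.60

$22,343.60


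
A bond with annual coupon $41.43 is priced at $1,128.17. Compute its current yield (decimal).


Formula: Current yield = annual coupon / price
Substituting: CY = $41.43 / $1,128.17
CY = 0.036723

0.036723


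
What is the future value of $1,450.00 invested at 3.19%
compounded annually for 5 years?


Formula: FV = P * (1 + r)^n
Substituting: FV = $1,450.00 * (1 + 0.0319)^5
Growth factor: (1.0319)^5 = 1.170006
FV = $1,450.00 * 1.170006 = $1,696.51

$1,696.51


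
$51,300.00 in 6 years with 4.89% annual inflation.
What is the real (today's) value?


Formula: Real value = nominal / (1 + inflation)^years
Price level: (1 + 0.0489)^6 = 1.331694
Real value = $51,300.00 / 1.331694 = $38,522.36

$38,522.36


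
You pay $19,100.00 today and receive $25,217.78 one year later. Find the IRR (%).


Formula: IRR = C1/C0 - 1
Substituting: IRR = $25,217.78 / $19,100.00 - 1
Ratio: 1.320303 - 1 = 0.320303
IRR = 32.0303%

32.0303%


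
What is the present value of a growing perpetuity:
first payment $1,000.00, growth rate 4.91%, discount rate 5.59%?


Formula: PV = C / (r - g)
Spread: r - g = 0.0559 - 0.0491 = 0.0068
Substituting: PV = $1,000.00 / 0.0068
PV = $147,058.82

$147,058.82


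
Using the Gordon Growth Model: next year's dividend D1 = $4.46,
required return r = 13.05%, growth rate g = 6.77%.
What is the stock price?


Formula: P = D1 / (r - g)
Spread: r - g = 0.1305 - 0.0677 = 0.0628
Substituting: P = $4.46 / 0.0628
P = $71.02

$71.02


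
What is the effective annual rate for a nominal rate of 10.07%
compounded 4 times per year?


Formula: EAR = (1 + r/m)^m - 1
Period rate: r/m = 0.1007 / 4 = 0.025175
Compounding: (1 + 0.025175)^4 = 1.104567
EAR = 1.104567 - 1 = 0.104567

0.104567


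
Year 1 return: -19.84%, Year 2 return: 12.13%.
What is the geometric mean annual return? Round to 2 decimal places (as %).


Formula: Geometric mean = ((1+r1)*(1+r2))^(1/2) - 1
Product: (1 + -0.1984) * (1 + 0.1213) = 0.8016 * 1.1213 = 0.898834
Square root: 0.898834^0.5 = 0.948069
Geometric mean = 0.948069 - 1 = -0.051931
As percentage: -5.19%

-5.19%


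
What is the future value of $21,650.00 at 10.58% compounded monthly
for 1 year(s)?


Formula: FV = P * (1 + r/m)^(m*t)
Period rate: r/m = 0.1058 / 12 = 0.008817
Total periods: m*t = 12 * 1 = 12
Growth factor: (1 + 0.008817)^12 = 1.111084
FV = $21,650.00 * 1.111084 = $24,054.97

$24,054.97


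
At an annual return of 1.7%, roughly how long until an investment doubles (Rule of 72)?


Formula: Years ≈ 72 / r
Substituting: Years ≈ 72 / 1.7
Years ≈ 42.4

42.4 years


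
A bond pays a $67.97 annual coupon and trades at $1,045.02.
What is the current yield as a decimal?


Formula: Current yield = annual coupon / price
Substituting: CY = $67.97 / $1,045.02
CY = 0.065042

0.065042


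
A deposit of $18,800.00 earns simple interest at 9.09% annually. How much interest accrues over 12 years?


Formula: I = P * r * t
Substituting: I = $18,800.00 * 0.0909 * 12
Step: I = $18,800.00 * 1.0908
I = $20,507.04

$20,507.04


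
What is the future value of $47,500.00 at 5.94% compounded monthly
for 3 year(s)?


Formula: FV = P * (1 + r/m)^(m*t)
Period rate: r/m = 0.0594 / 12 = 0.00495
Total periods: m*t = 12 * 3 = 36
Growth factor: (1 + 0.00495)^36 = 1.194539
FV = $47,500.00 * 1.194539 = $56,740.61

$56,740.61


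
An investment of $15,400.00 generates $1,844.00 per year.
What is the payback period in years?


Formula: Payback = investment / annual cash flow
Substituting: Payback = $15,400.00 / $1,844.00
Payback = 8.3514 years

8.3514 years


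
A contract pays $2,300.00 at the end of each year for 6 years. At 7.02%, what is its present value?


Formula: PV = PMT * (1 - (1+r)^(-n)) / r
Discount factor: (1 + 0.0702)^(-6) = 0.665595
Bracket: 1 - 0.665595 = 0.334405
PV = $2,300.00 * 0.334405 / 0.0702 = $10,956.28

$10,956.28


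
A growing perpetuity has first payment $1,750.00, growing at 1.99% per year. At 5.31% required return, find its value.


Formula: PV = C / (r - g)
Spread: r - g = 0.0531 - 0.0199 = 0.0332
Substituting: PV = $1,750.00 / 0.0332
PV = $52,710.84

$52,710.84


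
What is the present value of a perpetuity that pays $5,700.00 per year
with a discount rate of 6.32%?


Formula: PV = C / r
Substituting: PV = $5,700.00 / 0.0632
PV = $90,189.87

$90,189.87


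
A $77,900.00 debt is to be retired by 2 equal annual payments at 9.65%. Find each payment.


Formula: PMT = PV * r / (1 - (1+r)^(-n))
Denominator: 1 - (1 + 0.0965)^(-2) = 0.168269
Numerator: $77,900.00 * 0.0965 = 7517.35
PMT = 7517.35 / 0.168269 = $44,674.52

$44,674.52


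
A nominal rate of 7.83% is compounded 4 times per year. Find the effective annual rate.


Formula: EAR = (1 + r/m)^m - 1
Period rate: r/m = 0.0783 / 4 = 0.019575
Compounding: (1 + 0.019575)^4 = 1.080629
EAR = 1.080629 - 1 = 0.080629

0.080629


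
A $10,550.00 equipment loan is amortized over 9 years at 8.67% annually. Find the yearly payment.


Formula: PMT = PV * r / (1 - (1+r)^(-n))
Denominator: 1 - (1 + 0.0867)^(-9) = 0.526835
Numerator: $10,550.00 * 0.0867 = 914.685
PMT = 914.685 / 0.526835 = $1,736.19

$1,736.19


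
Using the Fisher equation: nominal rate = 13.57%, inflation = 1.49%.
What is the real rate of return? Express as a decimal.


Formula: (1 + r_real) = (1 + r_nom) / (1 + inflation)
Substituting: (1 + r_real) = 1.1357 / 1.0149
(1 + r_real) = 1.119027
r_real = 1.119027 - 1 = 0.119027

0.119027


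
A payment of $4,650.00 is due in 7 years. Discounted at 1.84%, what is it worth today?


Formula: PV = FV / (1 + r)^n
Substituting: PV = $4,650.00 / (1 + 0.0184)^7
Discount factor: (1.0184)^7 = 1.136132
PV = $4,650.00 / 1.136132 = $4,092.83

$4,092.83


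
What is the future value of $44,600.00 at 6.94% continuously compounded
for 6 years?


Formula: FV = P * e^(r*t)
Exponent: r*t = 0.0694 * 6 = 0.4164
e^(0.4164) = 1.516492
FV = $44,600.00 * 1.516492 = $67,635.56

$67,635.56


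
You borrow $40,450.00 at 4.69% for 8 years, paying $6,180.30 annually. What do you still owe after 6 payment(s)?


Formula: Balance = PV*(1+r)^k - PMT*((1+r)^k - 1)/r
Growth: (1 + 0.0469)^6 = 1.316531
Accumulated factor: ((1+r)^k - 1)/r = 6.749069
Balance = $40,450.00 * 1.316531 - $6,180.30 * 6.749069
Balance = $11,542.42

$11,542.42


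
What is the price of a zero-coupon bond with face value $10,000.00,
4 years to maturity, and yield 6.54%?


Formula: Price = FV / (1 + r)^n
Substituting: Price = $10,000.00 / (1 + 0.0654)^4
Discount factor: (1.0654)^4 = 1.2884
Price = $10,000.00 / 1.2884 = $7,761.56

$7,761.56


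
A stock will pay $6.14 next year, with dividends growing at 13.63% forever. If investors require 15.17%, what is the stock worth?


Formula: P = D1 / (r - g)
Spread: r - g = 0.1517 - 0.1363 = 0.0154
Substituting: P = $6.14 / 0.0154
P = $398.70

$398.70


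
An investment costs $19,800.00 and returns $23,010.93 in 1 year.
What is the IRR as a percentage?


Formula: IRR = C1/C0 - 1
Substituting: IRR = $23,010.93 / $19,800.00 - 1
Ratio: 1.162168 - 1 = 0.162168
IRR = 16.2168%

16.2168%


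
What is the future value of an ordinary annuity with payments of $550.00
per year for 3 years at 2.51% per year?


Formula: FV = PMT * ((1+r)^n - 1) / r
Growth factor: (1 + 0.0251)^3 = 1.077206
Numerator: 1.077206 - 1 = 0.077206
FV = $550.00 * 0.077206 / 0.0251 = $1,691.76

$1,691.76


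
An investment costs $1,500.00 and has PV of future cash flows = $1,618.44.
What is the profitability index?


Formula: PI = PV(cash flows) / initial investment
Substituting: PI = $1,618.44 / $1,500.00
PI = 1.079

1.079


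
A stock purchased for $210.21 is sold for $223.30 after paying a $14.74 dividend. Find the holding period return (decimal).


Formula: HPR = (P1 - P0 + D) / P0
Gain: $223.30 - $210.21 + $14.74 = $27.83
HPR = $27.83 / $210.21 = 0.1324

0.1324


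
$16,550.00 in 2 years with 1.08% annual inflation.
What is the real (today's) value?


Formula: Real value = nominal / (1 + inflation)^years
Price level: (1 + 0.0108)^2 = 1.021717
Real value = $16,550.00 / 1.021717 = $16,198.23

$16,198.23


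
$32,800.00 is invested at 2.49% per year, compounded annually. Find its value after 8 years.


Formula: FV = P * (1 + r)^n
Substituting: FV = $32,800.00 * (1 + 0.0249)^8
Growth factor: (1.0249)^8 = 1.217452
FV = $32,800.00 * 1.217452 = $39,932.43

$39,932.43


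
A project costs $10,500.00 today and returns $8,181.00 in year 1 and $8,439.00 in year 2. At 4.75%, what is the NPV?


Formula: NPV = C0 + C1/(1+r) + C2/(1+r)^2
Discount C1: $8,181.00 / (1 + 0.0475) = $7,810.02
Discount C2: $8,439.00 / (1 + 0.0475)^2 = $7,691.00
NPV = -$10,500.00 + $7,810.02 + $7,691.00 = $5,001.03

$5,001.03


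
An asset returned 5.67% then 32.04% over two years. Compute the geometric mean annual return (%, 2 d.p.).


Formula: Geometric mean = ((1+r1)*(1+r2))^(1/2) - 1
Product: (1 + 0.0567) * (1 + 0.3204) = 1.0567 * 1.3204 = 1.395267
Square root: 1.395267^0.5 = 1.181214
Geometric mean = 1.181214 - 1 = 0.181214
As percentage: 18.12%

18.12%


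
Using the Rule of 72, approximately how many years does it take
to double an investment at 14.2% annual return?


Formula: Years ≈ 72 / r
Substituting: Years ≈ 72 / 14.2
Years ≈ 5.1

5.1 years


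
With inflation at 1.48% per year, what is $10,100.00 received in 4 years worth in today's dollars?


Formula: Real value = nominal / (1 + inflation)^years
Price level: (1 + 0.0148)^4 = 1.060527
Real value = $10,100.00 / 1.060527 = $9,523.56

$9,523.56


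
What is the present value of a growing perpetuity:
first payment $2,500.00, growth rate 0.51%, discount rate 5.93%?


Formula: PV = C / (r - g)
Spread: r - g = 0.0593 - 0.0051 = 0.0542
Substituting: PV = $2,500.00 / 0.0542
PV = $46,125.46

$46,125.46


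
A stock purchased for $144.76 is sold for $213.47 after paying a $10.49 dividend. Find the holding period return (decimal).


Formula: HPR = (P1 - P0 + D) / P0
Gain: $213.47 - $144.76 + $10.49 = $79.20
HPR = $79.20 / $144.76 = 0.5471

0.5471


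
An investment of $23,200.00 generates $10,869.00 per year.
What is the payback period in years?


Formula: Payback = investment / annual cash flow
Substituting: Payback = $23,200.00 / $10,869.00
Payback = 2.1345 years

2.1345 years


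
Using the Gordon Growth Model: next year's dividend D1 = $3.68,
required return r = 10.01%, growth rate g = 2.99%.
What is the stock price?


Formula: P = D1 / (r - g)
Spread: r - g = 0.1001 - 0.0299 = 0.0702
Substituting: P = $3.68 / 0.0702
P = $52.42

$52.42


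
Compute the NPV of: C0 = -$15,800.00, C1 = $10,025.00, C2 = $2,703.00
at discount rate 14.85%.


Formula: NPV = C0 + C1/(1+r) + C2/(1+r)^2
Discount C1: $10,025.00 / (1 + 0.1485) = $8,728.78
Discount C2: $2,703.00 / (1 + 0.1485)^2 = $2,049.20
NPV = -$15,800.00 + $8,728.78 + $2,049.20 = -$5,022.02

-$5,022.02


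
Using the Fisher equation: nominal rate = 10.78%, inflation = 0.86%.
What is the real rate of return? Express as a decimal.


Formula: (1 + r_real) = (1 + r_nom) / (1 + inflation)
Substituting: (1 + r_real) = 1.1078 / 1.0086
(1 + r_real) = 1.098354
r_real = 1.098354 - 1 = 0.098354

0.098354


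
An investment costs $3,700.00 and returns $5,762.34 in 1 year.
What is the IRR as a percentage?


Formula: IRR = C1/C0 - 1
Substituting: IRR = $5,762.34 / $3,700.00 - 1
Ratio: 1.557389 - 1 = 0.557389
IRR = 55.7389%

55.7389%


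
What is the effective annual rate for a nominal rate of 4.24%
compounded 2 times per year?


Formula: EAR = (1 + r/m)^m - 1
Period rate: r/m = 0.0424 / 2 = 0.0212
Compounding: (1 + 0.0212)^2 = 1.042849
EAR = 1.042849 - 1 = 0.042849

0.042849


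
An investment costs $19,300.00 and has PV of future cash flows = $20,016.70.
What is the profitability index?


Formula: PI = PV(cash flows) / initial investment
Substituting: PI = $20,016.70 / $19,300.00
PI = 1.0371

1.0371


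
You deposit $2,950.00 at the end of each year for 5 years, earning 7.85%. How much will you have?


Formula: FV = PMT * ((1+r)^n - 1) / r
Growth factor: (1 + 0.0785)^5 = 1.459153
Numerator: 1.459153 - 1 = 0.459153
FV = $2,950.00 * 0.459153 / 0.0785 = $17,254.78

$17,254.78


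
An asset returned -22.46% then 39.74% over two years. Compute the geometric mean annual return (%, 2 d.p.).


Formula: Geometric mean = ((1+r1)*(1+r2))^(1/2) - 1
Product: (1 + -0.2246) * (1 + 0.3974) = 0.7754 * 1.3974 = 1.083544
Square root: 1.083544^0.5 = 1.040934
Geometric mean = 1.040934 - 1 = 0.040934
As percentage: 4.09%

4.09%


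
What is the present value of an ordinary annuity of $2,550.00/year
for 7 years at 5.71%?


Formula: PV = PMT * (1 - (1+r)^(-n)) / r
Discount factor: (1 + 0.0571)^(-7) = 0.677934
Bracket: 1 - 0.677934 = 0.322066
PV = $2,550.00 * 0.322066 / 0.0571 = $14,382.98

$14,382.98


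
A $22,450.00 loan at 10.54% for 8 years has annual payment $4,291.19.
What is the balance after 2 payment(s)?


Formula: Balance = PV*(1+r)^k - PMT*((1+r)^k - 1)/r
Growth: (1 + 0.1054)^2 = 1.221909
Accumulated factor: ((1+r)^k - 1)/r = 2.1054
Balance = $22,450.00 * 1.221909 - $4,291.19 * 2.1054
Balance = $18,397.19

$18,397.19


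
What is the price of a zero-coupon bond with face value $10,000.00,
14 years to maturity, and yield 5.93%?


Formula: Price = FV / (1 + r)^n
Substituting: Price = $10,000.00 / (1 + 0.0593)^14
Discount factor: (1.0593)^14 = 2.240091
Price = $10,000.00 / 2.240091 = $4,464.10

$4,464.10


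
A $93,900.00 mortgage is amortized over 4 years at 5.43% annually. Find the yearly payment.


Formula: PMT = PV * r / (1 - (1+r)^(-n))
Denominator: 1 - (1 + 0.0543)^(-4) = 0.190637
Numerator: $93,900.00 * 0.0543 = 5098.77
PMT = 5098.77 / 0.190637 = $26,745.92

$26,745.92


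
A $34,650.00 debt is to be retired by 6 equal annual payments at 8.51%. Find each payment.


Formula: PMT = PV * r / (1 - (1+r)^(-n))
Denominator: 1 - (1 + 0.0851)^(-6) = 0.387394
Numerator: $34,650.00 * 0.0851 = 2948.715
PMT = 2948.715 / 0.387394 = $7,611.67

$7,611.67


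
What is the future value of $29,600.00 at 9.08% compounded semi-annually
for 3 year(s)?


Formula: FV = P * (1 + r/m)^(m*t)
Period rate: r/m = 0.0908 / 2 = 0.0454
Total periods: m*t = 2 * 3 = 6
Growth factor: (1 + 0.0454)^6 = 1.305254
FV = $29,600.00 * 1.305254 = $38,635.51

$38,635.51


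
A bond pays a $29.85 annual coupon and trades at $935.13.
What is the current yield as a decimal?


Formula: Current yield = annual coupon / price
Substituting: CY = $29.85 / $935.13
CY = 0.031921

0.031921


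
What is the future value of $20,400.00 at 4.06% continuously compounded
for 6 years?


Formula: FV = P * e^(r*t)
Exponent: r*t = 0.0406 * 6 = 0.2436
e^(0.2436) = 1.275834
FV = $20,400.00 * 1.275834 = $26,027.01

$26,027.01


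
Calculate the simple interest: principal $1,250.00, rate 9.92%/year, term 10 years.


Formula: I = P * r * t
Substituting: I = $1,250.00 * 0.0992 * 10
Step: I = $1,250.00 * 0.992
I = $1,240.00

$1,240.00


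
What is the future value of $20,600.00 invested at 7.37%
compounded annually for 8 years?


Formula: FV = P * (1 + r)^n
Substituting: FV = $20,600.00 * (1 + 0.0737)^8
Growth factor: (1.0737)^8 = 1.766297
FV = $20,600.00 * 1.766297 = $36,385.71

$36,385.71


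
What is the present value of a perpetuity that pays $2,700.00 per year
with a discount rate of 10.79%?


Formula: PV = C / r
Substituting: PV = $2,700.00 / 0.1079
PV = $25,023.17

$25,023.17


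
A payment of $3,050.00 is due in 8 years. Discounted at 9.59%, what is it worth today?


Formula: PV = FV / (1 + r)^n
Substituting: PV = $3,050.00 / (1 + 0.0959)^8
Discount factor: (1.0959)^8 = 2.080499
PV = $3,050.00 / 2.080499 = $1,465.99

$1,465.99


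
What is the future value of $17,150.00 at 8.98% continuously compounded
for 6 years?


Formula: FV = P * e^(r*t)
Exponent: r*t = 0.0898 * 6 = 0.5388
e^(0.5388) = 1.713949
FV = $17,150.00 * 1.713949 = $29,394.22

$29,394.22


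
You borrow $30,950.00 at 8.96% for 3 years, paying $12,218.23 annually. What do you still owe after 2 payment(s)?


Formula: Balance = PV*(1+r)^k - PMT*((1+r)^k - 1)/r
Growth: (1 + 0.0896)^2 = 1.187228
Accumulated factor: ((1+r)^k - 1)/r = 2.0896
Balance = $30,950.00 * 1.187228 - $12,218.23 * 2.0896
Balance = $11,213.50

$11,213.50


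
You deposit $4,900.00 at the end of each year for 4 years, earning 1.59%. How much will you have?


Formula: FV = PMT * ((1+r)^n - 1) / r
Growth factor: (1 + 0.0159)^4 = 1.065133
Numerator: 1.065133 - 1 = 0.065133
FV = $4,900.00 * 0.065133 / 0.0159 = $20,072.43

$20,072.43


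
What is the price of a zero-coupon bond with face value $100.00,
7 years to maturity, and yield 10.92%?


Formula: Price = FV / (1 + r)^n
Substituting: Price = $100.00 / (1 + 0.1092)^7
Discount factor: (1.1092)^7 = 2.065708
Price = $100.00 / 2.065708 = $48.41

$48.41


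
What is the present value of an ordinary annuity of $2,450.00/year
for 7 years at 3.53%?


Formula: PV = PMT * (1 - (1+r)^(-n)) / r
Discount factor: (1 + 0.0353)^(-7) = 0.784398
Bracket: 1 - 0.784398 = 0.215602
PV = $2,450.00 * 0.215602 / 0.0353 = $14,963.88

$14,963.88


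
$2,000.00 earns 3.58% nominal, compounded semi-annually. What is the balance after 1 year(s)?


Formula: FV = P * (1 + r/m)^(m*t)
Period rate: r/m = 0.0358 / 2 = 0.0179
Total periods: m*t = 2 * 1 = 2
Growth factor: (1 + 0.0179)^2 = 1.03612
FV = $2,000.00 * 1.03612 = $2,072.24

$2,072.24


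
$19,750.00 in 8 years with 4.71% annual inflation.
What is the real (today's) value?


Formula: Real value = nominal / (1 + inflation)^years
Price level: (1 + 0.0471)^8 = 1.445125
Real value = $19,750.00 / 1.445125 = $13,666.64

$13,666.64


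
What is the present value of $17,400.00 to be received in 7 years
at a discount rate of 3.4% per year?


Formula: PV = FV / (1 + r)^n
Substituting: PV = $17,400.00 / (1 + 0.034)^7
Discount factor: (1.034)^7 = 1.263699
PV = $17,400.00 / 1.263699 = $13,769.10

$13,769.10


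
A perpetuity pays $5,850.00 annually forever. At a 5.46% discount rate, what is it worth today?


Formula: PV = C / r
Substituting: PV = $5,850.00 / 0.0546
PV = $107,142.86

$107,142.86


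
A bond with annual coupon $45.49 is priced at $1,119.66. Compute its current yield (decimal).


Formula: Current yield = annual coupon / price
Substituting: CY = $45.49 / $1,119.66
CY = 0.040628

0.040628


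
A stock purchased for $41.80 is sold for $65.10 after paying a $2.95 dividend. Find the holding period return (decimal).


Formula: HPR = (P1 - P0 + D) / P0
Gain: $65.10 - $41.80 + $2.95 = $26.25
HPR = $26.25 / $41.80 = 0.628

0.628


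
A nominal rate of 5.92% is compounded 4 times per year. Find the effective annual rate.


Formula: EAR = (1 + r/m)^m - 1
Period rate: r/m = 0.0592 / 4 = 0.0148
Compounding: (1 + 0.0148)^4 = 1.060527
EAR = 1.060527 - 1 = 0.060527

0.060527
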